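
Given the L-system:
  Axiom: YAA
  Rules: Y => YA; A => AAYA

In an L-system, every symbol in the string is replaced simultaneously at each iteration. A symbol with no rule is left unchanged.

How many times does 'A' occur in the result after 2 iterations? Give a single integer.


Answer: 24

Derivation:
Step 0: YAA  (2 'A')
Step 1: YAAAYAAAYA  (7 'A')
Step 2: YAAAYAAAYAAAYAYAAAYAAAYAAAYAYAAAYA  (24 'A')


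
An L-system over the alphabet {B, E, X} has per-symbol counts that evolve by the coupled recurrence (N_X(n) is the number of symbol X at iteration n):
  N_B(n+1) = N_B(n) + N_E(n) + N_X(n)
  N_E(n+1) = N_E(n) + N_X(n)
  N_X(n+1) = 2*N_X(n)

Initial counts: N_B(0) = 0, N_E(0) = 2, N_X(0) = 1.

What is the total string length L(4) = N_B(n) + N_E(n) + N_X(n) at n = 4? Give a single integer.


Answer: 67

Derivation:
Step 0: N_B=0, N_E=2, N_X=1, L=3
Step 1: N_B=3, N_E=3, N_X=2, L=8
Step 2: N_B=8, N_E=5, N_X=4, L=17
Step 3: N_B=17, N_E=9, N_X=8, L=34
Step 4: N_B=34, N_E=17, N_X=16, L=67


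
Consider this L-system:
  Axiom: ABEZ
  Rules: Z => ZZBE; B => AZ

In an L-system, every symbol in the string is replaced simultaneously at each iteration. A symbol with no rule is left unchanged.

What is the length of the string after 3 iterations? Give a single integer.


Answer: 42

Derivation:
Step 0: length = 4
Step 1: length = 8
Step 2: length = 18
Step 3: length = 42


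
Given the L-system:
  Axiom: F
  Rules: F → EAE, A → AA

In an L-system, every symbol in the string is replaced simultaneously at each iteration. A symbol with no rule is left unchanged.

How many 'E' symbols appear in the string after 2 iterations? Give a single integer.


Step 0: F  (0 'E')
Step 1: EAE  (2 'E')
Step 2: EAAE  (2 'E')

Answer: 2


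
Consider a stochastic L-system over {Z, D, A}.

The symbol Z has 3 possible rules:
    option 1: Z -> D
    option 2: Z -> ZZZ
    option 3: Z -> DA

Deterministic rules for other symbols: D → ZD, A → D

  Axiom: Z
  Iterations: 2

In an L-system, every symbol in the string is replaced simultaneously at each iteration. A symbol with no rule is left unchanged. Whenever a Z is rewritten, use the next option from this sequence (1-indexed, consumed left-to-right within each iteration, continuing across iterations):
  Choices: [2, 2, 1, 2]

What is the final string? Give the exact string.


Step 0: Z
Step 1: ZZZ  (used choices [2])
Step 2: ZZZDZZZ  (used choices [2, 1, 2])

Answer: ZZZDZZZ


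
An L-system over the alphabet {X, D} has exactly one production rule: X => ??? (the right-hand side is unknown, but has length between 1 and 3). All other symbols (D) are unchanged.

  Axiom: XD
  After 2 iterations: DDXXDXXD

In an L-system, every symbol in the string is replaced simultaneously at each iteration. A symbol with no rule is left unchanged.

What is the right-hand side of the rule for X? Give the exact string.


Answer: DXX

Derivation:
Trying X => DXX:
  Step 0: XD
  Step 1: DXXD
  Step 2: DDXXDXXD
Matches the given result.


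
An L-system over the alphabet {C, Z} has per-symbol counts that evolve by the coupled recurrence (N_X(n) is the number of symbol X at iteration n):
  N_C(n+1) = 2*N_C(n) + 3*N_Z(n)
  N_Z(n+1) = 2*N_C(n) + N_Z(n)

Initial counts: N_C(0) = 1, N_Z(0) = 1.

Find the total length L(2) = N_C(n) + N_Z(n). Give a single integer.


Answer: 32

Derivation:
Step 0: N_C=1, N_Z=1, L=2
Step 1: N_C=5, N_Z=3, L=8
Step 2: N_C=19, N_Z=13, L=32


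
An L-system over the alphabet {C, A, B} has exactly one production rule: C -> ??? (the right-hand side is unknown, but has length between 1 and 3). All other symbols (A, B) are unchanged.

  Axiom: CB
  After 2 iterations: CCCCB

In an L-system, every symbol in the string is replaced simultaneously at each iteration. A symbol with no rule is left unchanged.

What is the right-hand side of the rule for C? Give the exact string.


Answer: CC

Derivation:
Trying C -> CC:
  Step 0: CB
  Step 1: CCB
  Step 2: CCCCB
Matches the given result.


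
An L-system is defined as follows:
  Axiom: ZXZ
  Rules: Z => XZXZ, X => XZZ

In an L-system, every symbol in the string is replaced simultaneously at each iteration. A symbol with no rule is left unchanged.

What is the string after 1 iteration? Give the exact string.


Answer: XZXZXZZXZXZ

Derivation:
Step 0: ZXZ
Step 1: XZXZXZZXZXZ


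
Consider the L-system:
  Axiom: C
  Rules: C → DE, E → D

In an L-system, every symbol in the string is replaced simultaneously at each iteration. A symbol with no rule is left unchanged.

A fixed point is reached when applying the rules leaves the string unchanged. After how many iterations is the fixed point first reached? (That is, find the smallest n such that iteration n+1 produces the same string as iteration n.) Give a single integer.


Answer: 2

Derivation:
Step 0: C
Step 1: DE
Step 2: DD
Step 3: DD  (unchanged — fixed point at step 2)


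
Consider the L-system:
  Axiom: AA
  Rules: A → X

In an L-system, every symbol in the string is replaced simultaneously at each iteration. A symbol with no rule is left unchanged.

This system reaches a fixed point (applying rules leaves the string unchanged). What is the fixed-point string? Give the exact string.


Answer: XX

Derivation:
Step 0: AA
Step 1: XX
Step 2: XX  (unchanged — fixed point at step 1)


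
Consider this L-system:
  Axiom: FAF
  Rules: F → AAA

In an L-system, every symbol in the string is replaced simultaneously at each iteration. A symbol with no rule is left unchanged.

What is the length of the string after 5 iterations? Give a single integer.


Answer: 7

Derivation:
Step 0: length = 3
Step 1: length = 7
Step 2: length = 7
Step 3: length = 7
Step 4: length = 7
Step 5: length = 7


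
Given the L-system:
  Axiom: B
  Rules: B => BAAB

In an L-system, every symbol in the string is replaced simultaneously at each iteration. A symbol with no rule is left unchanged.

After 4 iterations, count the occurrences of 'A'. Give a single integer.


Step 0: B  (0 'A')
Step 1: BAAB  (2 'A')
Step 2: BAABAABAAB  (6 'A')
Step 3: BAABAABAABAABAABAABAAB  (14 'A')
Step 4: BAABAABAABAABAABAABAABAABAABAABAABAABAABAABAAB  (30 'A')

Answer: 30


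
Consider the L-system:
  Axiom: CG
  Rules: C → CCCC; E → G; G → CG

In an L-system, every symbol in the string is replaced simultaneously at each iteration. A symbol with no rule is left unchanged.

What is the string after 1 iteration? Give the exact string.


Answer: CCCCCG

Derivation:
Step 0: CG
Step 1: CCCCCG


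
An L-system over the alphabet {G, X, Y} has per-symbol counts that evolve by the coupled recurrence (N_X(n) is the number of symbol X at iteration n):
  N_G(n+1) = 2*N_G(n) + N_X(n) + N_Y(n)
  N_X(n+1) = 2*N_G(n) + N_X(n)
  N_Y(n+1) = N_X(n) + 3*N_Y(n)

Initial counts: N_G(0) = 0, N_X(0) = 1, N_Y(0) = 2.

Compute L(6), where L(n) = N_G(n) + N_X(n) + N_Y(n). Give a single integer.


Answer: 8811

Derivation:
Step 0: N_G=0, N_X=1, N_Y=2, L=3
Step 1: N_G=3, N_X=1, N_Y=7, L=11
Step 2: N_G=14, N_X=7, N_Y=22, L=43
Step 3: N_G=57, N_X=35, N_Y=73, L=165
Step 4: N_G=222, N_X=149, N_Y=254, L=625
Step 5: N_G=847, N_X=593, N_Y=911, L=2351
Step 6: N_G=3198, N_X=2287, N_Y=3326, L=8811


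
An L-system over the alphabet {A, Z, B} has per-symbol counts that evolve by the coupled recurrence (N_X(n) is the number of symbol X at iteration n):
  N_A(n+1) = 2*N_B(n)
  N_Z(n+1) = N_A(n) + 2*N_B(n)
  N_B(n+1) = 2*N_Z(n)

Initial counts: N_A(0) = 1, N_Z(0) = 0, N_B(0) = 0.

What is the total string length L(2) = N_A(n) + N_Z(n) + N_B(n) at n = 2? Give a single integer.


Answer: 2

Derivation:
Step 0: N_A=1, N_Z=0, N_B=0, L=1
Step 1: N_A=0, N_Z=1, N_B=0, L=1
Step 2: N_A=0, N_Z=0, N_B=2, L=2


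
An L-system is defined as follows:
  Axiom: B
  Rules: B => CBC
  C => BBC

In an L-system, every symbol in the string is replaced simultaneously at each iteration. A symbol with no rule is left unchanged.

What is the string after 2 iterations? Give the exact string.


Step 0: B
Step 1: CBC
Step 2: BBCCBCBBC

Answer: BBCCBCBBC


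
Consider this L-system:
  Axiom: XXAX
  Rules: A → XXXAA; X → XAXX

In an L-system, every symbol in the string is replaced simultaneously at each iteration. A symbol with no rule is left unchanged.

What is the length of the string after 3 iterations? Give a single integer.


Answer: 314

Derivation:
Step 0: length = 4
Step 1: length = 17
Step 2: length = 73
Step 3: length = 314


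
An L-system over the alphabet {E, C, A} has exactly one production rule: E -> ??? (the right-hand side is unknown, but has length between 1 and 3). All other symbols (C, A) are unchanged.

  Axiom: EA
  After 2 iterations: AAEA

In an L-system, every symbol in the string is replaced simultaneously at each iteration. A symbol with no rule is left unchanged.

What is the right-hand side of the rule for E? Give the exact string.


Trying E -> AE:
  Step 0: EA
  Step 1: AEA
  Step 2: AAEA
Matches the given result.

Answer: AE


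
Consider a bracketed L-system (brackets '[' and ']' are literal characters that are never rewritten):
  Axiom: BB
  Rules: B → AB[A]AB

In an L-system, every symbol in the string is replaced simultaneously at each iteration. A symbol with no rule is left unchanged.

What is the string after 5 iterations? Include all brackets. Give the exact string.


Answer: AAAAAB[A]AB[A]AAB[A]AB[A]AAAB[A]AB[A]AAB[A]AB[A]AAAAB[A]AB[A]AAB[A]AB[A]AAAB[A]AB[A]AAB[A]AB[A]AAAAAB[A]AB[A]AAB[A]AB[A]AAAB[A]AB[A]AAB[A]AB[A]AAAAB[A]AB[A]AAB[A]AB[A]AAAB[A]AB[A]AAB[A]ABAAAAAB[A]AB[A]AAB[A]AB[A]AAAB[A]AB[A]AAB[A]AB[A]AAAAB[A]AB[A]AAB[A]AB[A]AAAB[A]AB[A]AAB[A]AB[A]AAAAAB[A]AB[A]AAB[A]AB[A]AAAB[A]AB[A]AAB[A]AB[A]AAAAB[A]AB[A]AAB[A]AB[A]AAAB[A]AB[A]AAB[A]AB

Derivation:
Step 0: BB
Step 1: AB[A]ABAB[A]AB
Step 2: AAB[A]AB[A]AAB[A]ABAAB[A]AB[A]AAB[A]AB
Step 3: AAAB[A]AB[A]AAB[A]AB[A]AAAB[A]AB[A]AAB[A]ABAAAB[A]AB[A]AAB[A]AB[A]AAAB[A]AB[A]AAB[A]AB
Step 4: AAAAB[A]AB[A]AAB[A]AB[A]AAAB[A]AB[A]AAB[A]AB[A]AAAAB[A]AB[A]AAB[A]AB[A]AAAB[A]AB[A]AAB[A]ABAAAAB[A]AB[A]AAB[A]AB[A]AAAB[A]AB[A]AAB[A]AB[A]AAAAB[A]AB[A]AAB[A]AB[A]AAAB[A]AB[A]AAB[A]AB
Step 5: AAAAAB[A]AB[A]AAB[A]AB[A]AAAB[A]AB[A]AAB[A]AB[A]AAAAB[A]AB[A]AAB[A]AB[A]AAAB[A]AB[A]AAB[A]AB[A]AAAAAB[A]AB[A]AAB[A]AB[A]AAAB[A]AB[A]AAB[A]AB[A]AAAAB[A]AB[A]AAB[A]AB[A]AAAB[A]AB[A]AAB[A]ABAAAAAB[A]AB[A]AAB[A]AB[A]AAAB[A]AB[A]AAB[A]AB[A]AAAAB[A]AB[A]AAB[A]AB[A]AAAB[A]AB[A]AAB[A]AB[A]AAAAAB[A]AB[A]AAB[A]AB[A]AAAB[A]AB[A]AAB[A]AB[A]AAAAB[A]AB[A]AAB[A]AB[A]AAAB[A]AB[A]AAB[A]AB


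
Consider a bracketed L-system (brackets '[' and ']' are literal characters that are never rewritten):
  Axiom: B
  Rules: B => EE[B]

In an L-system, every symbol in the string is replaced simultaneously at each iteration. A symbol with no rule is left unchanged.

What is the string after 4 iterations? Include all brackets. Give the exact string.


Answer: EE[EE[EE[EE[B]]]]

Derivation:
Step 0: B
Step 1: EE[B]
Step 2: EE[EE[B]]
Step 3: EE[EE[EE[B]]]
Step 4: EE[EE[EE[EE[B]]]]


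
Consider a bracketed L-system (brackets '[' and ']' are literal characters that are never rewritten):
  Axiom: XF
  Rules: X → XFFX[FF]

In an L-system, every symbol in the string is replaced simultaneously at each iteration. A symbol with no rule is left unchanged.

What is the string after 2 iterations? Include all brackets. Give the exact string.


Answer: XFFX[FF]FFXFFX[FF][FF]F

Derivation:
Step 0: XF
Step 1: XFFX[FF]F
Step 2: XFFX[FF]FFXFFX[FF][FF]F


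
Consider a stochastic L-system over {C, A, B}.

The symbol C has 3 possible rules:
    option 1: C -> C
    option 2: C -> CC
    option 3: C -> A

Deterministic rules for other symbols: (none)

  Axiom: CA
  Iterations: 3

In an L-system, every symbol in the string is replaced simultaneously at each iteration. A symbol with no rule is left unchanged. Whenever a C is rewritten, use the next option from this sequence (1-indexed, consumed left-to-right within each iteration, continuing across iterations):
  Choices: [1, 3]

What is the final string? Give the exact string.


Answer: AA

Derivation:
Step 0: CA
Step 1: CA  (used choices [1])
Step 2: AA  (used choices [3])
Step 3: AA  (used choices [])


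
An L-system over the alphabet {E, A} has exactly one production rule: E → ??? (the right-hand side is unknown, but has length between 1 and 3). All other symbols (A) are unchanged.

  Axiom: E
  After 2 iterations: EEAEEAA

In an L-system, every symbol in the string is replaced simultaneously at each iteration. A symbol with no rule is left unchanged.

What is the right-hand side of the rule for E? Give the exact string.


Answer: EEA

Derivation:
Trying E → EEA:
  Step 0: E
  Step 1: EEA
  Step 2: EEAEEAA
Matches the given result.


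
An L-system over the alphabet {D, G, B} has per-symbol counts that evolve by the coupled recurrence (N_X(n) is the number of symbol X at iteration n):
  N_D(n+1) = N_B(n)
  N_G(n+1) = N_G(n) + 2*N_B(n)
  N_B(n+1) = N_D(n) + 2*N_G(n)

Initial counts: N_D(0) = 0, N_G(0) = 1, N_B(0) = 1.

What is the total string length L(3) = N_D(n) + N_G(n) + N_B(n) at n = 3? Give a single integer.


Answer: 44

Derivation:
Step 0: N_D=0, N_G=1, N_B=1, L=2
Step 1: N_D=1, N_G=3, N_B=2, L=6
Step 2: N_D=2, N_G=7, N_B=7, L=16
Step 3: N_D=7, N_G=21, N_B=16, L=44


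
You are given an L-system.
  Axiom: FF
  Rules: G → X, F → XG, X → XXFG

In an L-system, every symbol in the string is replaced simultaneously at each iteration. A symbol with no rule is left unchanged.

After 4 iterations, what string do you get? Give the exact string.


Step 0: FF
Step 1: XGXG
Step 2: XXFGXXXFGX
Step 3: XXFGXXFGXGXXXFGXXFGXXFGXGXXXFG
Step 4: XXFGXXFGXGXXXFGXXFGXGXXXFGXXXFGXXFGXXFGXGXXXFGXXFGXGXXXFGXXFGXGXXXFGXXXFGXXFGXXFGXGX

Answer: XXFGXXFGXGXXXFGXXFGXGXXXFGXXXFGXXFGXXFGXGXXXFGXXFGXGXXXFGXXFGXGXXXFGXXXFGXXFGXXFGXGX


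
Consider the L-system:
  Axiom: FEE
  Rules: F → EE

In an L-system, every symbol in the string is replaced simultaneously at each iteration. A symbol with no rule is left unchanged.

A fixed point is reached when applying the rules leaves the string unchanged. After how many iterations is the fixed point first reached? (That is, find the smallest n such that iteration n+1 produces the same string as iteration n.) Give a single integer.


Step 0: FEE
Step 1: EEEE
Step 2: EEEE  (unchanged — fixed point at step 1)

Answer: 1


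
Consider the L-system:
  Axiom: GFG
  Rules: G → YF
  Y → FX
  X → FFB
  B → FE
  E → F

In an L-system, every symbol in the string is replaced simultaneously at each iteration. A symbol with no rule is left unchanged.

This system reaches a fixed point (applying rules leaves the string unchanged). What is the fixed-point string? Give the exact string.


Step 0: GFG
Step 1: YFFYF
Step 2: FXFFFXF
Step 3: FFFBFFFFFBF
Step 4: FFFFEFFFFFFEF
Step 5: FFFFFFFFFFFFF
Step 6: FFFFFFFFFFFFF  (unchanged — fixed point at step 5)

Answer: FFFFFFFFFFFFF


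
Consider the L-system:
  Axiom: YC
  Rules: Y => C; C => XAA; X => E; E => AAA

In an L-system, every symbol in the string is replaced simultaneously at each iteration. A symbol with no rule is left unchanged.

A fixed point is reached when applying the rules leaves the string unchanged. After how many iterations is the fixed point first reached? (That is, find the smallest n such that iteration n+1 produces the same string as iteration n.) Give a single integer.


Step 0: YC
Step 1: CXAA
Step 2: XAAEAA
Step 3: EAAAAAAA
Step 4: AAAAAAAAAA
Step 5: AAAAAAAAAA  (unchanged — fixed point at step 4)

Answer: 4


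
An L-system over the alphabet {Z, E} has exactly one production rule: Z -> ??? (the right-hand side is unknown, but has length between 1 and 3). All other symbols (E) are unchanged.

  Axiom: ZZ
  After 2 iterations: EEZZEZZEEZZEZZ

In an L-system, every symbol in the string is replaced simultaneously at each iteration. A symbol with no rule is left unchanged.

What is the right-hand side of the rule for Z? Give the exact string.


Answer: EZZ

Derivation:
Trying Z -> EZZ:
  Step 0: ZZ
  Step 1: EZZEZZ
  Step 2: EEZZEZZEEZZEZZ
Matches the given result.


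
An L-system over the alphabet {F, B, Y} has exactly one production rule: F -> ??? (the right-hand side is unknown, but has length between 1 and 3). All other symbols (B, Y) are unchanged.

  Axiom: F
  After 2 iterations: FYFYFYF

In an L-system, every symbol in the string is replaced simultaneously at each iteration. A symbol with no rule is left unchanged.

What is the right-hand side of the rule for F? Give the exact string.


Answer: FYF

Derivation:
Trying F -> FYF:
  Step 0: F
  Step 1: FYF
  Step 2: FYFYFYF
Matches the given result.


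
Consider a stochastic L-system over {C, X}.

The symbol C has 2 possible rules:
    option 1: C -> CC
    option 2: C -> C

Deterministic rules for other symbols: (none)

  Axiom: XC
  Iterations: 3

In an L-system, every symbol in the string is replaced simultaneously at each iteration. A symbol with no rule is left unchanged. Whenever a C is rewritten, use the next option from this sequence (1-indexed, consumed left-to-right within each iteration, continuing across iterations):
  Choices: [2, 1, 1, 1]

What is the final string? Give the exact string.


Answer: XCCCC

Derivation:
Step 0: XC
Step 1: XC  (used choices [2])
Step 2: XCC  (used choices [1])
Step 3: XCCCC  (used choices [1, 1])


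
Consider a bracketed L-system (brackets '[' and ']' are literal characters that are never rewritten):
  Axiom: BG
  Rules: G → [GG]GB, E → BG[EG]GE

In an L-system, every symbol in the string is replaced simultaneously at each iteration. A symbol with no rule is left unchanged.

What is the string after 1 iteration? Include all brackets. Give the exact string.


Answer: B[GG]GB

Derivation:
Step 0: BG
Step 1: B[GG]GB


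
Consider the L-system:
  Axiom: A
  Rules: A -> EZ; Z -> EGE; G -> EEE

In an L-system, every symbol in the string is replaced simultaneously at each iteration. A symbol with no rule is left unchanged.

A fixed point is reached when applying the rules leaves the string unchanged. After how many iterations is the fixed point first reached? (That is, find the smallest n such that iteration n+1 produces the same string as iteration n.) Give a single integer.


Step 0: A
Step 1: EZ
Step 2: EEGE
Step 3: EEEEEE
Step 4: EEEEEE  (unchanged — fixed point at step 3)

Answer: 3


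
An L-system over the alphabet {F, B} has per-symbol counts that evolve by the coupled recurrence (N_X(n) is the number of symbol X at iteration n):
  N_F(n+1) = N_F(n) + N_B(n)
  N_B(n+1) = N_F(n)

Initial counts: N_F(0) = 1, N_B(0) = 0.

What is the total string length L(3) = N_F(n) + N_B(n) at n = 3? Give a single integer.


Answer: 5

Derivation:
Step 0: N_F=1, N_B=0, L=1
Step 1: N_F=1, N_B=1, L=2
Step 2: N_F=2, N_B=1, L=3
Step 3: N_F=3, N_B=2, L=5


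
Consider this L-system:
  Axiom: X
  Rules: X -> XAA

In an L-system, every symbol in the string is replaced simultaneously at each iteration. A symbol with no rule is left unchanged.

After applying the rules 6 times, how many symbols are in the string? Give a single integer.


Answer: 13

Derivation:
Step 0: length = 1
Step 1: length = 3
Step 2: length = 5
Step 3: length = 7
Step 4: length = 9
Step 5: length = 11
Step 6: length = 13


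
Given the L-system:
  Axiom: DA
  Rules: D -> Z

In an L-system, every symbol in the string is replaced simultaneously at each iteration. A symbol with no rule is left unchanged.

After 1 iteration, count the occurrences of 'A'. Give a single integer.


Step 0: DA  (1 'A')
Step 1: ZA  (1 'A')

Answer: 1


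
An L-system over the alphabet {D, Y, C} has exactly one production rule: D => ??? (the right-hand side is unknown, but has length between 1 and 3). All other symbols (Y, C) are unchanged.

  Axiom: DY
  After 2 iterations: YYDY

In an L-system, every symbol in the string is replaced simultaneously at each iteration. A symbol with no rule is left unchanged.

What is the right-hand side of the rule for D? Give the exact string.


Answer: YD

Derivation:
Trying D => YD:
  Step 0: DY
  Step 1: YDY
  Step 2: YYDY
Matches the given result.


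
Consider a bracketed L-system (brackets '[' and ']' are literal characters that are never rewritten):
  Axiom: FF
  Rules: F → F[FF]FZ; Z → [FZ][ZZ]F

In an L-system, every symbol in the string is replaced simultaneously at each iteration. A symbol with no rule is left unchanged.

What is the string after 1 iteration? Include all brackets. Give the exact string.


Step 0: FF
Step 1: F[FF]FZF[FF]FZ

Answer: F[FF]FZF[FF]FZ


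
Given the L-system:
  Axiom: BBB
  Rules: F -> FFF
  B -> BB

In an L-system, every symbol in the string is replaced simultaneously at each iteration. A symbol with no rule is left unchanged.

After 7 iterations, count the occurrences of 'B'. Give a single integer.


Step 0: BBB  (3 'B')
Step 1: BBBBBB  (6 'B')
Step 2: BBBBBBBBBBBB  (12 'B')
Step 3: BBBBBBBBBBBBBBBBBBBBBBBB  (24 'B')
Step 4: BBBBBBBBBBBBBBBBBBBBBBBBBBBBBBBBBBBBBBBBBBBBBBBB  (48 'B')
Step 5: BBBBBBBBBBBBBBBBBBBBBBBBBBBBBBBBBBBBBBBBBBBBBBBBBBBBBBBBBBBBBBBBBBBBBBBBBBBBBBBBBBBBBBBBBBBBBBBB  (96 'B')
Step 6: BBBBBBBBBBBBBBBBBBBBBBBBBBBBBBBBBBBBBBBBBBBBBBBBBBBBBBBBBBBBBBBBBBBBBBBBBBBBBBBBBBBBBBBBBBBBBBBBBBBBBBBBBBBBBBBBBBBBBBBBBBBBBBBBBBBBBBBBBBBBBBBBBBBBBBBBBBBBBBBBBBBBBBBBBBBBBBBBBBBBBBBBBBBBBBBB  (192 'B')
Step 7: BBBBBBBBBBBBBBBBBBBBBBBBBBBBBBBBBBBBBBBBBBBBBBBBBBBBBBBBBBBBBBBBBBBBBBBBBBBBBBBBBBBBBBBBBBBBBBBBBBBBBBBBBBBBBBBBBBBBBBBBBBBBBBBBBBBBBBBBBBBBBBBBBBBBBBBBBBBBBBBBBBBBBBBBBBBBBBBBBBBBBBBBBBBBBBBBBBBBBBBBBBBBBBBBBBBBBBBBBBBBBBBBBBBBBBBBBBBBBBBBBBBBBBBBBBBBBBBBBBBBBBBBBBBBBBBBBBBBBBBBBBBBBBBBBBBBBBBBBBBBBBBBBBBBBBBBBBBBBBBBBBBBBBBBBBBBBBBBBBBBBBBBBBBBBBBBBBBBBBBBBBBBBBBBBBBBBBBBBBBBBBBB  (384 'B')

Answer: 384


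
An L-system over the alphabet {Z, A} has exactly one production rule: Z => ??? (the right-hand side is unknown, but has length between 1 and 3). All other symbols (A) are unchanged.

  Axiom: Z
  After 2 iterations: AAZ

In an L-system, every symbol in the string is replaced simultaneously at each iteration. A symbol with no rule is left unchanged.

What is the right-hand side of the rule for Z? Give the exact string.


Answer: AZ

Derivation:
Trying Z => AZ:
  Step 0: Z
  Step 1: AZ
  Step 2: AAZ
Matches the given result.


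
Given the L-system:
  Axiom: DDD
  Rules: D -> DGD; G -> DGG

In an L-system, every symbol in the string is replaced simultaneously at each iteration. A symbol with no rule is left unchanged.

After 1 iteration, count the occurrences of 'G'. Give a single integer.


Answer: 3

Derivation:
Step 0: DDD  (0 'G')
Step 1: DGDDGDDGD  (3 'G')


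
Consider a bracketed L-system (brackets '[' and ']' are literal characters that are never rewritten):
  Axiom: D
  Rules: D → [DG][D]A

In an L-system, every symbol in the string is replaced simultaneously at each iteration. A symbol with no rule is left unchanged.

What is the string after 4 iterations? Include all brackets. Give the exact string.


Answer: [[[[DG][D]AG][[DG][D]A]AG][[[DG][D]AG][[DG][D]A]A]AG][[[[DG][D]AG][[DG][D]A]AG][[[DG][D]AG][[DG][D]A]A]A]A

Derivation:
Step 0: D
Step 1: [DG][D]A
Step 2: [[DG][D]AG][[DG][D]A]A
Step 3: [[[DG][D]AG][[DG][D]A]AG][[[DG][D]AG][[DG][D]A]A]A
Step 4: [[[[DG][D]AG][[DG][D]A]AG][[[DG][D]AG][[DG][D]A]A]AG][[[[DG][D]AG][[DG][D]A]AG][[[DG][D]AG][[DG][D]A]A]A]A


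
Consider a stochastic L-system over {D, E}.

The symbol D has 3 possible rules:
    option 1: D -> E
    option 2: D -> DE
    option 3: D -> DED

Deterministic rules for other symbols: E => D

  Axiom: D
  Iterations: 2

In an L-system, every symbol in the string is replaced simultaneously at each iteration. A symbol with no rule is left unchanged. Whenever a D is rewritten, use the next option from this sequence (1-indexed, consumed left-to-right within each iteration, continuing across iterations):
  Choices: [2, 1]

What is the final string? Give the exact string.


Step 0: D
Step 1: DE  (used choices [2])
Step 2: ED  (used choices [1])

Answer: ED


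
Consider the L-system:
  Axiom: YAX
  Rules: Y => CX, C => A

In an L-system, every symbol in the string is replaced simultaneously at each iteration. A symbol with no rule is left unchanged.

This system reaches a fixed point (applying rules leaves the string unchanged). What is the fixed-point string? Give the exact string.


Step 0: YAX
Step 1: CXAX
Step 2: AXAX
Step 3: AXAX  (unchanged — fixed point at step 2)

Answer: AXAX


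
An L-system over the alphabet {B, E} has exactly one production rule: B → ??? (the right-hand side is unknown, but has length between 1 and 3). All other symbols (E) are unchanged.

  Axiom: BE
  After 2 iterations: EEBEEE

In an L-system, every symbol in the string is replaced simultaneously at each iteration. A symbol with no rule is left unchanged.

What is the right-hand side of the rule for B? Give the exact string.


Answer: EBE

Derivation:
Trying B → EBE:
  Step 0: BE
  Step 1: EBEE
  Step 2: EEBEEE
Matches the given result.


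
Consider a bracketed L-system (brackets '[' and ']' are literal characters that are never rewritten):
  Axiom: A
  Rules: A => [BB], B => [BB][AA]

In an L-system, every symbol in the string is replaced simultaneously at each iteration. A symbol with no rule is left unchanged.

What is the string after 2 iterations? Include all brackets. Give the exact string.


Answer: [[BB][AA][BB][AA]]

Derivation:
Step 0: A
Step 1: [BB]
Step 2: [[BB][AA][BB][AA]]


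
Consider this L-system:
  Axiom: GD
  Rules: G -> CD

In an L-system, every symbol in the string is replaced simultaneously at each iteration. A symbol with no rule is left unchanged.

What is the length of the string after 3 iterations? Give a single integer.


Answer: 3

Derivation:
Step 0: length = 2
Step 1: length = 3
Step 2: length = 3
Step 3: length = 3


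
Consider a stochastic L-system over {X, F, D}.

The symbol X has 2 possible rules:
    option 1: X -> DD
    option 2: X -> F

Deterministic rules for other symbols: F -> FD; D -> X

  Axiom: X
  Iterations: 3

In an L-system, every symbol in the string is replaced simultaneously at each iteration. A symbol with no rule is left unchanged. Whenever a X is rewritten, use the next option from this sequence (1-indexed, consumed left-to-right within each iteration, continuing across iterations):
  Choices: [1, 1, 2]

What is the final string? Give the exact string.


Answer: DDF

Derivation:
Step 0: X
Step 1: DD  (used choices [1])
Step 2: XX  (used choices [])
Step 3: DDF  (used choices [1, 2])


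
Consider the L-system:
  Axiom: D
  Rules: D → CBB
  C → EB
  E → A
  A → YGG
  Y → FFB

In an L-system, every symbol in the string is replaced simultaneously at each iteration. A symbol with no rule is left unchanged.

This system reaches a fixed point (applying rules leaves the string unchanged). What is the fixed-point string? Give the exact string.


Step 0: D
Step 1: CBB
Step 2: EBBB
Step 3: ABBB
Step 4: YGGBBB
Step 5: FFBGGBBB
Step 6: FFBGGBBB  (unchanged — fixed point at step 5)

Answer: FFBGGBBB


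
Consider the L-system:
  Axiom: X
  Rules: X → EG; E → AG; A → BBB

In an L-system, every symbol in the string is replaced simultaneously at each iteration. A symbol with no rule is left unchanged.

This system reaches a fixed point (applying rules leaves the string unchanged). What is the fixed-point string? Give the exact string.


Step 0: X
Step 1: EG
Step 2: AGG
Step 3: BBBGG
Step 4: BBBGG  (unchanged — fixed point at step 3)

Answer: BBBGG


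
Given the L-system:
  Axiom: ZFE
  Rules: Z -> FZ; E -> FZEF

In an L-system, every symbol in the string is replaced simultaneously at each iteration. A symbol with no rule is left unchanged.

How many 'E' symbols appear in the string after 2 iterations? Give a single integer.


Answer: 1

Derivation:
Step 0: ZFE  (1 'E')
Step 1: FZFFZEF  (1 'E')
Step 2: FFZFFFZFZEFF  (1 'E')


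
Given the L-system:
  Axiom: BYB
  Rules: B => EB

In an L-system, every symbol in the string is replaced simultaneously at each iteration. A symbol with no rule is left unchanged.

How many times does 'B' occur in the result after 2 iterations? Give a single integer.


Step 0: BYB  (2 'B')
Step 1: EBYEB  (2 'B')
Step 2: EEBYEEB  (2 'B')

Answer: 2


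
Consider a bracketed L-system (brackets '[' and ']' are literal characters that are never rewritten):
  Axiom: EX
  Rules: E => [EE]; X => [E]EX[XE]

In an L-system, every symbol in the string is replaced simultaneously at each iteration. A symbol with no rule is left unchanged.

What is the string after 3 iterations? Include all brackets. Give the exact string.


Answer: [[[EE][EE]][[EE][EE]]][[[EE][EE]]][[EE][EE]][[EE]][EE][E]EX[XE][[E]EX[XE][EE]][[[EE]][EE][E]EX[XE][[E]EX[XE][EE]][[EE][EE]]]

Derivation:
Step 0: EX
Step 1: [EE][E]EX[XE]
Step 2: [[EE][EE]][[EE]][EE][E]EX[XE][[E]EX[XE][EE]]
Step 3: [[[EE][EE]][[EE][EE]]][[[EE][EE]]][[EE][EE]][[EE]][EE][E]EX[XE][[E]EX[XE][EE]][[[EE]][EE][E]EX[XE][[E]EX[XE][EE]][[EE][EE]]]


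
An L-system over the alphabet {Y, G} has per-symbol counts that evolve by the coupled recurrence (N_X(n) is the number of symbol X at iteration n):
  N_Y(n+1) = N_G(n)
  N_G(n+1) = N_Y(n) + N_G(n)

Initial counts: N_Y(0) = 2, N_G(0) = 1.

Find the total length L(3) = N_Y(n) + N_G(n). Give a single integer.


Answer: 11

Derivation:
Step 0: N_Y=2, N_G=1, L=3
Step 1: N_Y=1, N_G=3, L=4
Step 2: N_Y=3, N_G=4, L=7
Step 3: N_Y=4, N_G=7, L=11


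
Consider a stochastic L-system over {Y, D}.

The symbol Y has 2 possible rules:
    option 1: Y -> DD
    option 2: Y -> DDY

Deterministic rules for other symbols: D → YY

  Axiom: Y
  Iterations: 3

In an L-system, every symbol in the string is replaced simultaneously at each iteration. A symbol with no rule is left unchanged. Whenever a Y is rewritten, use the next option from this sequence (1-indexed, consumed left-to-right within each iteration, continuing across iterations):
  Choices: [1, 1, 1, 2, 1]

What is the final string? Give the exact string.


Answer: DDDDDDYDD

Derivation:
Step 0: Y
Step 1: DD  (used choices [1])
Step 2: YYYY  (used choices [])
Step 3: DDDDDDYDD  (used choices [1, 1, 2, 1])


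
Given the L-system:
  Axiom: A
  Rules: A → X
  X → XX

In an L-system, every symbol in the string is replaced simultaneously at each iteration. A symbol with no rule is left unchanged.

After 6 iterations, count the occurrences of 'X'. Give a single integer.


Answer: 32

Derivation:
Step 0: A  (0 'X')
Step 1: X  (1 'X')
Step 2: XX  (2 'X')
Step 3: XXXX  (4 'X')
Step 4: XXXXXXXX  (8 'X')
Step 5: XXXXXXXXXXXXXXXX  (16 'X')
Step 6: XXXXXXXXXXXXXXXXXXXXXXXXXXXXXXXX  (32 'X')


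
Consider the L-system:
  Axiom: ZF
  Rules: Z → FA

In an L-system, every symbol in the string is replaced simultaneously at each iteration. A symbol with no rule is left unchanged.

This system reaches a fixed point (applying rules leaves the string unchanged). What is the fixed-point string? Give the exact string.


Answer: FAF

Derivation:
Step 0: ZF
Step 1: FAF
Step 2: FAF  (unchanged — fixed point at step 1)


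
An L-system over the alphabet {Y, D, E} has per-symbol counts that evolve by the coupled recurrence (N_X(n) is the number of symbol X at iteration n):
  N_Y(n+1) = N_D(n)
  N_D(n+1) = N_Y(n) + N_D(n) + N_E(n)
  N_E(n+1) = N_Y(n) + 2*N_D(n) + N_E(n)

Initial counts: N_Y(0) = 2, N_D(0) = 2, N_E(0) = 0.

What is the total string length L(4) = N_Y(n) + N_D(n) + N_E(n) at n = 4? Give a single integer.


Answer: 240

Derivation:
Step 0: N_Y=2, N_D=2, N_E=0, L=4
Step 1: N_Y=2, N_D=4, N_E=6, L=12
Step 2: N_Y=4, N_D=12, N_E=16, L=32
Step 3: N_Y=12, N_D=32, N_E=44, L=88
Step 4: N_Y=32, N_D=88, N_E=120, L=240


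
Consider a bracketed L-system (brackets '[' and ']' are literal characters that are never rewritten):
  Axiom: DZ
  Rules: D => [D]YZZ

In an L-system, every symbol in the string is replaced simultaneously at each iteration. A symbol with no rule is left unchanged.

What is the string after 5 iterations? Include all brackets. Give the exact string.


Answer: [[[[[D]YZZ]YZZ]YZZ]YZZ]YZZZ

Derivation:
Step 0: DZ
Step 1: [D]YZZZ
Step 2: [[D]YZZ]YZZZ
Step 3: [[[D]YZZ]YZZ]YZZZ
Step 4: [[[[D]YZZ]YZZ]YZZ]YZZZ
Step 5: [[[[[D]YZZ]YZZ]YZZ]YZZ]YZZZ


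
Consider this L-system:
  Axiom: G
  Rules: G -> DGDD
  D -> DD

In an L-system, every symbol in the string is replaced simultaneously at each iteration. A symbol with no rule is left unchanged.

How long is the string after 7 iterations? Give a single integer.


Answer: 382

Derivation:
Step 0: length = 1
Step 1: length = 4
Step 2: length = 10
Step 3: length = 22
Step 4: length = 46
Step 5: length = 94
Step 6: length = 190
Step 7: length = 382


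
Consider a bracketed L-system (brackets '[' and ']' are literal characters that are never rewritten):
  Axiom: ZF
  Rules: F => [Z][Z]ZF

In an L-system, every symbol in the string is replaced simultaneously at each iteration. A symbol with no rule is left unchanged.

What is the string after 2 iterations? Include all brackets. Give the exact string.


Answer: Z[Z][Z]Z[Z][Z]ZF

Derivation:
Step 0: ZF
Step 1: Z[Z][Z]ZF
Step 2: Z[Z][Z]Z[Z][Z]ZF


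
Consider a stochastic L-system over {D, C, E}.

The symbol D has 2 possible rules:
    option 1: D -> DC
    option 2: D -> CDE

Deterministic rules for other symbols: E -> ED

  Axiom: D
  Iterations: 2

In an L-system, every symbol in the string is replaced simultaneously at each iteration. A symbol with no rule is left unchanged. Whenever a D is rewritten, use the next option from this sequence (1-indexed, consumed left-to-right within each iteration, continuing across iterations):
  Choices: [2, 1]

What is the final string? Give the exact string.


Answer: CDCED

Derivation:
Step 0: D
Step 1: CDE  (used choices [2])
Step 2: CDCED  (used choices [1])


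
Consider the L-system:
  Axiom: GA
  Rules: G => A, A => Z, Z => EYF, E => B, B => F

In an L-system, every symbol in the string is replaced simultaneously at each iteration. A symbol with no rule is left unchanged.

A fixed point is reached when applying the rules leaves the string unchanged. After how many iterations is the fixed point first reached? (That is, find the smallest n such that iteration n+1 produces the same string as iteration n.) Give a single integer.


Answer: 5

Derivation:
Step 0: GA
Step 1: AZ
Step 2: ZEYF
Step 3: EYFBYF
Step 4: BYFFYF
Step 5: FYFFYF
Step 6: FYFFYF  (unchanged — fixed point at step 5)


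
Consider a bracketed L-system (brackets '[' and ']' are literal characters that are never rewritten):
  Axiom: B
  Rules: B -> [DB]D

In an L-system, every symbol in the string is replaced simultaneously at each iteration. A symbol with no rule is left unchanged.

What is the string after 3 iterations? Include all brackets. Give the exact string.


Answer: [D[D[DB]D]D]D

Derivation:
Step 0: B
Step 1: [DB]D
Step 2: [D[DB]D]D
Step 3: [D[D[DB]D]D]D


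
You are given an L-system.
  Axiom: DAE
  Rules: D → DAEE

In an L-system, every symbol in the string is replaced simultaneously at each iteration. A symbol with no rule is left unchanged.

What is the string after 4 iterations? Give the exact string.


Step 0: DAE
Step 1: DAEEAE
Step 2: DAEEAEEAE
Step 3: DAEEAEEAEEAE
Step 4: DAEEAEEAEEAEEAE

Answer: DAEEAEEAEEAEEAE


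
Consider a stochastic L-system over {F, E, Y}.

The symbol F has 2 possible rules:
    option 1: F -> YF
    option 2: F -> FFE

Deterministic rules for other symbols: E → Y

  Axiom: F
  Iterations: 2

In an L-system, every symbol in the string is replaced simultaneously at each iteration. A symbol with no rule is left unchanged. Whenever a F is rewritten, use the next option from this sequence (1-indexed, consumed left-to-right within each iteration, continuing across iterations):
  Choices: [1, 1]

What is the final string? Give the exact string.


Answer: YYF

Derivation:
Step 0: F
Step 1: YF  (used choices [1])
Step 2: YYF  (used choices [1])


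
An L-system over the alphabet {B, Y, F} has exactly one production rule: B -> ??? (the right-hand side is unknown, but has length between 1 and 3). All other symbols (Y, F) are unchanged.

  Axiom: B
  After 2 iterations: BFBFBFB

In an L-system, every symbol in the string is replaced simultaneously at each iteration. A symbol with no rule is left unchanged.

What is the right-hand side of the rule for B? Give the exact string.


Trying B -> BFB:
  Step 0: B
  Step 1: BFB
  Step 2: BFBFBFB
Matches the given result.

Answer: BFB


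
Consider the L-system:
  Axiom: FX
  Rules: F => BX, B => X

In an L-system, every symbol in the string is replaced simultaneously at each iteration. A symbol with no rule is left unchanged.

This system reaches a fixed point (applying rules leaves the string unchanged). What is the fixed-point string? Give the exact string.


Step 0: FX
Step 1: BXX
Step 2: XXX
Step 3: XXX  (unchanged — fixed point at step 2)

Answer: XXX


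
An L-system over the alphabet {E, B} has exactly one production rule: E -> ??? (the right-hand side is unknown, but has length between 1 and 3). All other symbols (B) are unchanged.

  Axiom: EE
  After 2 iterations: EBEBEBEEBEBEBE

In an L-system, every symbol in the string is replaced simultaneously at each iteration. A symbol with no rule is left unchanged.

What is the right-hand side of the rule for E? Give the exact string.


Trying E -> EBE:
  Step 0: EE
  Step 1: EBEEBE
  Step 2: EBEBEBEEBEBEBE
Matches the given result.

Answer: EBE


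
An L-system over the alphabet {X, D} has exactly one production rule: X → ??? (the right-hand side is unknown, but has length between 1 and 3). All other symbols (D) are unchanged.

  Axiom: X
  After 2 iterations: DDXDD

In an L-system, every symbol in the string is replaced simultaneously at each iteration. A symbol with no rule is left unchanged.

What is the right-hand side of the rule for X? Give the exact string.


Answer: DXD

Derivation:
Trying X → DXD:
  Step 0: X
  Step 1: DXD
  Step 2: DDXDD
Matches the given result.


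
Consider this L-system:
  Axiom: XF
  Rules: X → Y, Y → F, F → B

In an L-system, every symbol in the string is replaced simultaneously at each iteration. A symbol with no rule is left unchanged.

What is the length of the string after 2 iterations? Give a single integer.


Step 0: length = 2
Step 1: length = 2
Step 2: length = 2

Answer: 2


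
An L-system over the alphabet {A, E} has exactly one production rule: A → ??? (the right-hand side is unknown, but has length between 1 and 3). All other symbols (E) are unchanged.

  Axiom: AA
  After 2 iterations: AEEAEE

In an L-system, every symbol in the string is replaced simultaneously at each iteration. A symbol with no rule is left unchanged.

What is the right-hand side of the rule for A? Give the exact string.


Answer: AE

Derivation:
Trying A → AE:
  Step 0: AA
  Step 1: AEAE
  Step 2: AEEAEE
Matches the given result.


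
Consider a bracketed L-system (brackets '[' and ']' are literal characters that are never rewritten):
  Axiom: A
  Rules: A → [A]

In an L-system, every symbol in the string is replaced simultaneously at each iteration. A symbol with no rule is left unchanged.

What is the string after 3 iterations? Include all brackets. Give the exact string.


Answer: [[[A]]]

Derivation:
Step 0: A
Step 1: [A]
Step 2: [[A]]
Step 3: [[[A]]]


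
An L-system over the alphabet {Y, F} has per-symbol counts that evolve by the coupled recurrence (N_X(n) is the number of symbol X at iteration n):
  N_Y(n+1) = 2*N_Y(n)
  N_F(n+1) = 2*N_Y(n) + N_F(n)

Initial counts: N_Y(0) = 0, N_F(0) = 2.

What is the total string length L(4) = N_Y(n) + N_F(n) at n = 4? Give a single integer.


Step 0: N_Y=0, N_F=2, L=2
Step 1: N_Y=0, N_F=2, L=2
Step 2: N_Y=0, N_F=2, L=2
Step 3: N_Y=0, N_F=2, L=2
Step 4: N_Y=0, N_F=2, L=2

Answer: 2


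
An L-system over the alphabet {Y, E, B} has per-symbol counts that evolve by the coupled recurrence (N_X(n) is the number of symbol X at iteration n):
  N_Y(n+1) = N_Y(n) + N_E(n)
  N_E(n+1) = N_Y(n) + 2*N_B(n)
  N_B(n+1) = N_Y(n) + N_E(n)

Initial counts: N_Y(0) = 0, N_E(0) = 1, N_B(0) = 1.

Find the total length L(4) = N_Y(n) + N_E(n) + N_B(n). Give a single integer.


Step 0: N_Y=0, N_E=1, N_B=1, L=2
Step 1: N_Y=1, N_E=2, N_B=1, L=4
Step 2: N_Y=3, N_E=3, N_B=3, L=9
Step 3: N_Y=6, N_E=9, N_B=6, L=21
Step 4: N_Y=15, N_E=18, N_B=15, L=48

Answer: 48
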